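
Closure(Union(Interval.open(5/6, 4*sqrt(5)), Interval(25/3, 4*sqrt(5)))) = Interval(5/6, 4*sqrt(5))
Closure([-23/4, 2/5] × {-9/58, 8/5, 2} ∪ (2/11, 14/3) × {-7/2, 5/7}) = ([2/11, 14/3] × {-7/2, 5/7}) ∪ ([-23/4, 2/5] × {-9/58, 8/5, 2})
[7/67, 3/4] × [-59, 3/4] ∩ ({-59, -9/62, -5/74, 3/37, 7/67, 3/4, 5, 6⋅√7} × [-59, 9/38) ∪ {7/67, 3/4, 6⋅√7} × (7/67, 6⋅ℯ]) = {7/67, 3/4} × [-59, 3/4]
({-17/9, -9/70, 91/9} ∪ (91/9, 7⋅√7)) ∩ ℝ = {-17/9, -9/70} ∪ [91/9, 7⋅√7)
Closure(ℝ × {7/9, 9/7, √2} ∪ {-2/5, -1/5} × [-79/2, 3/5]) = (ℝ × {7/9, 9/7, √2}) ∪ ({-2/5, -1/5} × [-79/2, 3/5])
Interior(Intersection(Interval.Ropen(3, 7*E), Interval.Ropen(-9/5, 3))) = EmptySet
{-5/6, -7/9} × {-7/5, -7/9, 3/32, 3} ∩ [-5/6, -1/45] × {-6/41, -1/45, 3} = {-5/6, -7/9} × {3}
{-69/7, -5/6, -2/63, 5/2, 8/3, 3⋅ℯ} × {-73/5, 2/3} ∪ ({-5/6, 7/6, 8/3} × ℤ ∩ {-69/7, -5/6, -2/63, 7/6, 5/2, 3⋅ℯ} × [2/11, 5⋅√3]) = ({-5/6, 7/6} × {1, 2, …, 8}) ∪ ({-69/7, -5/6, -2/63, 5/2, 8/3, 3⋅ℯ} × {-73/5, 2/3})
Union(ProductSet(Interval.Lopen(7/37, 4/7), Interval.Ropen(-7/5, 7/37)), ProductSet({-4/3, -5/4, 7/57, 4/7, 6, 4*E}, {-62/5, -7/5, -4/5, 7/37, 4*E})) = Union(ProductSet({-4/3, -5/4, 7/57, 4/7, 6, 4*E}, {-62/5, -7/5, -4/5, 7/37, 4*E}), ProductSet(Interval.Lopen(7/37, 4/7), Interval.Ropen(-7/5, 7/37)))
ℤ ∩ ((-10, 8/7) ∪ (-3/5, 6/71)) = {-9, -8, …, 1}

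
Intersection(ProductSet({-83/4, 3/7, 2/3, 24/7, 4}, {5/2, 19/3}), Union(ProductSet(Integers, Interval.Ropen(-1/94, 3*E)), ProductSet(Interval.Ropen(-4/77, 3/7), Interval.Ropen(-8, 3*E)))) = ProductSet({4}, {5/2, 19/3})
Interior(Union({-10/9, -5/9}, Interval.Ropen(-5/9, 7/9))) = Interval.open(-5/9, 7/9)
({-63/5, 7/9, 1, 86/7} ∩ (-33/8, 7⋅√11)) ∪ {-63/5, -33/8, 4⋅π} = {-63/5, -33/8, 7/9, 1, 86/7, 4⋅π}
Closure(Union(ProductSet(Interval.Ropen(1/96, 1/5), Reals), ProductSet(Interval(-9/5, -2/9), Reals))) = ProductSet(Union(Interval(-9/5, -2/9), Interval(1/96, 1/5)), Reals)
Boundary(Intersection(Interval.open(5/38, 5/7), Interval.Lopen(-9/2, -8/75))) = EmptySet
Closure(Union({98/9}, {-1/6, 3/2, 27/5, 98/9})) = {-1/6, 3/2, 27/5, 98/9}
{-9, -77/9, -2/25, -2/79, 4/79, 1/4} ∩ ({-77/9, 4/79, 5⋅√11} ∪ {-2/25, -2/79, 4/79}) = {-77/9, -2/25, -2/79, 4/79}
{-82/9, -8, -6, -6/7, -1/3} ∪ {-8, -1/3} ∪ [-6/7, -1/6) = {-82/9, -8, -6} ∪ [-6/7, -1/6)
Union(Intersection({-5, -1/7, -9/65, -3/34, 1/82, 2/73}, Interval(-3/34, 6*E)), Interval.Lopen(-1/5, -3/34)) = Union({1/82, 2/73}, Interval.Lopen(-1/5, -3/34))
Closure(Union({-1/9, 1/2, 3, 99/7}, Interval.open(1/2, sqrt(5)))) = Union({-1/9, 3, 99/7}, Interval(1/2, sqrt(5)))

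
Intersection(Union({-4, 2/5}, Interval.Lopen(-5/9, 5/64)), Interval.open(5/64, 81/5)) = {2/5}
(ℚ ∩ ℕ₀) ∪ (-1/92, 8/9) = (-1/92, 8/9) ∪ ℕ₀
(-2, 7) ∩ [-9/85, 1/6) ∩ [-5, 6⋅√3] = [-9/85, 1/6)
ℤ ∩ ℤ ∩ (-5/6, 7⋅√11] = {0, 1, …, 23}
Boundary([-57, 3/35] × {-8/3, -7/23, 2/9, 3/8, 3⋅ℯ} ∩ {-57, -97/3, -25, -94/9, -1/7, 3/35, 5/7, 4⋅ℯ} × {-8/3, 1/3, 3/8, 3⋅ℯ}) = {-57, -97/3, -25, -94/9, -1/7, 3/35} × {-8/3, 3/8, 3⋅ℯ}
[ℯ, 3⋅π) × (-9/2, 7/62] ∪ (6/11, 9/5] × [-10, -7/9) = ((6/11, 9/5] × [-10, -7/9)) ∪ ([ℯ, 3⋅π) × (-9/2, 7/62])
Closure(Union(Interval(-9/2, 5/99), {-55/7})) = Union({-55/7}, Interval(-9/2, 5/99))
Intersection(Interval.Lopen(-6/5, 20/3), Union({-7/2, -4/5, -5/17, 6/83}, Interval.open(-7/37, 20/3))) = Union({-4/5, -5/17}, Interval.open(-7/37, 20/3))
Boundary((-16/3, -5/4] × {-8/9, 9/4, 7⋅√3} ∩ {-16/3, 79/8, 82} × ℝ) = ∅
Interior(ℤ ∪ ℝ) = ℝ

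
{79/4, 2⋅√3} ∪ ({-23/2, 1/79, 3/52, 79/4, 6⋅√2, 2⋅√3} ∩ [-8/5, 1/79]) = {1/79, 79/4, 2⋅√3}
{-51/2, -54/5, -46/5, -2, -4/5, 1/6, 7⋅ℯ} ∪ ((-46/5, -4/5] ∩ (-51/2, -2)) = {-51/2, -54/5, -4/5, 1/6, 7⋅ℯ} ∪ [-46/5, -2]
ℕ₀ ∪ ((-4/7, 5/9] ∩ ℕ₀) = ℕ₀ ∪ {0}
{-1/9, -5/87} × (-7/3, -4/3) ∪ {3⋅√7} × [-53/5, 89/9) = ({-1/9, -5/87} × (-7/3, -4/3)) ∪ ({3⋅√7} × [-53/5, 89/9))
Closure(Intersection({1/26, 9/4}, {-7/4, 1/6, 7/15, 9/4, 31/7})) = {9/4}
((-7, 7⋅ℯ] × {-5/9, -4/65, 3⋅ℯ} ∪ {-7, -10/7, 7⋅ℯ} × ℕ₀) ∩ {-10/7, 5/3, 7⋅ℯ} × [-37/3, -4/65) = {-10/7, 5/3, 7⋅ℯ} × {-5/9}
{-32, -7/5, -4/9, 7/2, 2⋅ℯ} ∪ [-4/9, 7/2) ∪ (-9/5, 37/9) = {-32, 2⋅ℯ} ∪ (-9/5, 37/9)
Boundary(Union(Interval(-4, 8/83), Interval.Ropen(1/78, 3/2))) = {-4, 3/2}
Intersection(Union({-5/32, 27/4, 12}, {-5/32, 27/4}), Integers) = {12}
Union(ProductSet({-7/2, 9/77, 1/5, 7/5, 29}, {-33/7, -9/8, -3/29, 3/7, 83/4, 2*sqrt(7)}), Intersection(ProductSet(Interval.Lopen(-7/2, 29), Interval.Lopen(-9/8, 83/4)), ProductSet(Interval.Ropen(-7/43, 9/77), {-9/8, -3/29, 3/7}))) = Union(ProductSet({-7/2, 9/77, 1/5, 7/5, 29}, {-33/7, -9/8, -3/29, 3/7, 83/4, 2*sqrt(7)}), ProductSet(Interval.Ropen(-7/43, 9/77), {-3/29, 3/7}))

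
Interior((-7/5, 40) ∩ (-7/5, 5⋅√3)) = (-7/5, 5⋅√3)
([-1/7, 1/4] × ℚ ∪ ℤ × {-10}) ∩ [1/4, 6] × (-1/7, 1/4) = {1/4} × (ℚ ∩ (-1/7, 1/4))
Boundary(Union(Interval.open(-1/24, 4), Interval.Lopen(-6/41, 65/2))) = {-6/41, 65/2}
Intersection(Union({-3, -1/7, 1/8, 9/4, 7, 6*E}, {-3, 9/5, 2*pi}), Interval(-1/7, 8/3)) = {-1/7, 1/8, 9/5, 9/4}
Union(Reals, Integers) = Reals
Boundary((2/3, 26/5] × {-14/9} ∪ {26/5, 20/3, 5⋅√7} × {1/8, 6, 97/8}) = ([2/3, 26/5] × {-14/9}) ∪ ({26/5, 20/3, 5⋅√7} × {1/8, 6, 97/8})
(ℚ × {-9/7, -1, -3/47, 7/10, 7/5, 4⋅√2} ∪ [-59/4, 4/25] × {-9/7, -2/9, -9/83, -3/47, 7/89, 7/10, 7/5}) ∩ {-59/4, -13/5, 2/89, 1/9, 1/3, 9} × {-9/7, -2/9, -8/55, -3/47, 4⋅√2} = ({-59/4, -13/5, 2/89, 1/9} × {-9/7, -2/9, -3/47}) ∪ ({-59/4, -13/5, 2/89, 1/9, 1/3, 9} × {-9/7, -3/47, 4⋅√2})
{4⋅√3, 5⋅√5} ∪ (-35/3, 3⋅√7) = (-35/3, 3⋅√7) ∪ {5⋅√5}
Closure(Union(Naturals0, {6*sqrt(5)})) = Union({6*sqrt(5)}, Naturals0)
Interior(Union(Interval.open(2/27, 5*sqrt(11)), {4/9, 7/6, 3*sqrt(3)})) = Interval.open(2/27, 5*sqrt(11))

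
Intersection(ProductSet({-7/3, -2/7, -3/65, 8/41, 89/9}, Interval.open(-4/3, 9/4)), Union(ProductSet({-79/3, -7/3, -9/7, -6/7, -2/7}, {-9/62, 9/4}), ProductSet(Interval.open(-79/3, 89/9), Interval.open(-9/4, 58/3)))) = ProductSet({-7/3, -2/7, -3/65, 8/41}, Interval.open(-4/3, 9/4))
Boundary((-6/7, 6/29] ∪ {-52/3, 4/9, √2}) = {-52/3, -6/7, 6/29, 4/9, √2}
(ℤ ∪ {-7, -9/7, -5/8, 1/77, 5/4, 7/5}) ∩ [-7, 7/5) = {-7, -6, …, 1} ∪ {-9/7, -5/8, 1/77, 5/4}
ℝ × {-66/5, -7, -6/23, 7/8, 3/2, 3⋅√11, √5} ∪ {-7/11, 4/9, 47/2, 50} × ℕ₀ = ({-7/11, 4/9, 47/2, 50} × ℕ₀) ∪ (ℝ × {-66/5, -7, -6/23, 7/8, 3/2, 3⋅√11, √5})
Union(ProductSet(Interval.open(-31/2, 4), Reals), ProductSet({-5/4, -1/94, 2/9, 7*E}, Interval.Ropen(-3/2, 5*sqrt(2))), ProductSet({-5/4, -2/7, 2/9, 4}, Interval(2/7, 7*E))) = Union(ProductSet({-5/4, -2/7, 2/9, 4}, Interval(2/7, 7*E)), ProductSet({-5/4, -1/94, 2/9, 7*E}, Interval.Ropen(-3/2, 5*sqrt(2))), ProductSet(Interval.open(-31/2, 4), Reals))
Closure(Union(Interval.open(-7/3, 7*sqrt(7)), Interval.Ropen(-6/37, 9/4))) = Interval(-7/3, 7*sqrt(7))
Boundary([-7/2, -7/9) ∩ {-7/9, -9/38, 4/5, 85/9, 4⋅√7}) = ∅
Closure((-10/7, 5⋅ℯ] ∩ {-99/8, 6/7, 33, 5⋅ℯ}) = {6/7, 5⋅ℯ}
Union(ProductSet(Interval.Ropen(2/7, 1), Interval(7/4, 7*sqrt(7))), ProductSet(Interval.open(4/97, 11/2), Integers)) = Union(ProductSet(Interval.open(4/97, 11/2), Integers), ProductSet(Interval.Ropen(2/7, 1), Interval(7/4, 7*sqrt(7))))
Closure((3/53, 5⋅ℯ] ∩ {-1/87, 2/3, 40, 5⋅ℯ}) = {2/3, 5⋅ℯ}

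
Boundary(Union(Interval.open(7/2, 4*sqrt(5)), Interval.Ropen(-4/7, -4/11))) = {-4/7, -4/11, 7/2, 4*sqrt(5)}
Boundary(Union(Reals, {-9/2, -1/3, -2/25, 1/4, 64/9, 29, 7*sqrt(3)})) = EmptySet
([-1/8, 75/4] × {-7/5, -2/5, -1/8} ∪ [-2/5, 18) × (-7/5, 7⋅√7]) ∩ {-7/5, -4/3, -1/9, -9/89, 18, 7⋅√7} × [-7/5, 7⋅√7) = ({-1/9, -9/89} × (-7/5, 7⋅√7)) ∪ ({-1/9, -9/89, 18, 7⋅√7} × {-7/5, -2/5, -1/8})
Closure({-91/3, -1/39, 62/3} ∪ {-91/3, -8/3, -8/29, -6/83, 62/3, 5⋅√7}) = {-91/3, -8/3, -8/29, -6/83, -1/39, 62/3, 5⋅√7}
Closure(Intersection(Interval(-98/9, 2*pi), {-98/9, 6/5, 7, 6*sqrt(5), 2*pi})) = {-98/9, 6/5, 2*pi}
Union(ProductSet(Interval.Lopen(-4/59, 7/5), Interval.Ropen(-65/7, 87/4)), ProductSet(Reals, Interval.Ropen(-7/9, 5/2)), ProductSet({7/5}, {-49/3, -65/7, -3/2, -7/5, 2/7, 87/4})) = Union(ProductSet({7/5}, {-49/3, -65/7, -3/2, -7/5, 2/7, 87/4}), ProductSet(Interval.Lopen(-4/59, 7/5), Interval.Ropen(-65/7, 87/4)), ProductSet(Reals, Interval.Ropen(-7/9, 5/2)))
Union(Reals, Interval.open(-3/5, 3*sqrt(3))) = Interval(-oo, oo)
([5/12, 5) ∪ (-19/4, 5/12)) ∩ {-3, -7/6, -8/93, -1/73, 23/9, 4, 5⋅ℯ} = {-3, -7/6, -8/93, -1/73, 23/9, 4}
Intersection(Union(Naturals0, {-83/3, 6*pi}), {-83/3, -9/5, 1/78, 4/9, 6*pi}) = {-83/3, 6*pi}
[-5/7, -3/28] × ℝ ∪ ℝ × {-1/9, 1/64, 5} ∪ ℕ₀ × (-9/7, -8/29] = (ℝ × {-1/9, 1/64, 5}) ∪ ([-5/7, -3/28] × ℝ) ∪ (ℕ₀ × (-9/7, -8/29])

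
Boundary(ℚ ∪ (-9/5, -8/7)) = (-∞, -9/5] ∪ [-8/7, ∞)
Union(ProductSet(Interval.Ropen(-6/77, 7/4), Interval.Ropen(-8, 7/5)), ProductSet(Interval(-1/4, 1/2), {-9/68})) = Union(ProductSet(Interval(-1/4, 1/2), {-9/68}), ProductSet(Interval.Ropen(-6/77, 7/4), Interval.Ropen(-8, 7/5)))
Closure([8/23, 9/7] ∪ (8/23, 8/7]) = [8/23, 9/7]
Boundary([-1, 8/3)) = {-1, 8/3}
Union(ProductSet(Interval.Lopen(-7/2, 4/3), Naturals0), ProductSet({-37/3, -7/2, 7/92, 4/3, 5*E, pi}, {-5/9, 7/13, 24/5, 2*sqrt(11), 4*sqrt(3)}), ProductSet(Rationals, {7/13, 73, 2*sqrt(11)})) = Union(ProductSet({-37/3, -7/2, 7/92, 4/3, 5*E, pi}, {-5/9, 7/13, 24/5, 2*sqrt(11), 4*sqrt(3)}), ProductSet(Interval.Lopen(-7/2, 4/3), Naturals0), ProductSet(Rationals, {7/13, 73, 2*sqrt(11)}))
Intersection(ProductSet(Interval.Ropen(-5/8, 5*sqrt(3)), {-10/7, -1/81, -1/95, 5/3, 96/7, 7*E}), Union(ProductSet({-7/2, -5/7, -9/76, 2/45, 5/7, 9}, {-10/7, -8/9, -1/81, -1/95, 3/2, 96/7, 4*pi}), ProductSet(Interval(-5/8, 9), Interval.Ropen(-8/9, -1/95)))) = Union(ProductSet({-9/76, 2/45, 5/7}, {-10/7, -1/81, -1/95, 96/7}), ProductSet(Interval.Ropen(-5/8, 5*sqrt(3)), {-1/81}))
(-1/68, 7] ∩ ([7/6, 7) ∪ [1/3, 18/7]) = [1/3, 7)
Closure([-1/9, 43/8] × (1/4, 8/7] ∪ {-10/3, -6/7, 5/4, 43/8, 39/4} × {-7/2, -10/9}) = ({-10/3, -6/7, 5/4, 43/8, 39/4} × {-7/2, -10/9}) ∪ ([-1/9, 43/8] × [1/4, 8/7])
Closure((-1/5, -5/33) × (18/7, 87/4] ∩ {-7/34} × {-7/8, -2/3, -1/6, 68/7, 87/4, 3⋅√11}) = ∅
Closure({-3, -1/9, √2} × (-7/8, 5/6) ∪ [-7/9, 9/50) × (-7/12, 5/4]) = ({-7/9, 9/50} × [-7/12, 5/4]) ∪ ([-7/9, 9/50] × {-7/12, 5/4}) ∪ ({-3, √2} × [-7/8, 5/6]) ∪ ([-7/9, 9/50) × (-7/12, 5/4]) ∪ ({-3, -1/9, √2} × [-7/8, 5/6))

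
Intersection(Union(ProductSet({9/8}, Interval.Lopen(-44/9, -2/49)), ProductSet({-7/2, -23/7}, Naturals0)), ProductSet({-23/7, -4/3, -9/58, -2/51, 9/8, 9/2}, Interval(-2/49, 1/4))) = Union(ProductSet({-23/7}, Range(0, 1, 1)), ProductSet({9/8}, {-2/49}))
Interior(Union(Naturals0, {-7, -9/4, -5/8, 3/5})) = EmptySet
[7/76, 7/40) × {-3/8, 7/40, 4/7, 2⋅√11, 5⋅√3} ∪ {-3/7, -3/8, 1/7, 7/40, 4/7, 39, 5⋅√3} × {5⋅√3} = ({-3/7, -3/8, 1/7, 7/40, 4/7, 39, 5⋅√3} × {5⋅√3}) ∪ ([7/76, 7/40) × {-3/8, 7/40, 4/7, 2⋅√11, 5⋅√3})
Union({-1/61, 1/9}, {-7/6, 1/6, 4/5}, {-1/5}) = {-7/6, -1/5, -1/61, 1/9, 1/6, 4/5}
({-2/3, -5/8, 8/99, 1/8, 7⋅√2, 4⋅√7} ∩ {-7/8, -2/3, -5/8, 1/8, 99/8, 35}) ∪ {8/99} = {-2/3, -5/8, 8/99, 1/8}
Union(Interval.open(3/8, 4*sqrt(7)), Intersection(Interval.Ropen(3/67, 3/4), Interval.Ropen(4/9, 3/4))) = Interval.open(3/8, 4*sqrt(7))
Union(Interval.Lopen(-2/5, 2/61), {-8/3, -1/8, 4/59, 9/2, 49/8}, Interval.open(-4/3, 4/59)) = Union({-8/3, 9/2, 49/8}, Interval.Lopen(-4/3, 4/59))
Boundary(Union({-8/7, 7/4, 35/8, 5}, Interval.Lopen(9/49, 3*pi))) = {-8/7, 9/49, 3*pi}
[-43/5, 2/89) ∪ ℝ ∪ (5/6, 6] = (-∞, ∞)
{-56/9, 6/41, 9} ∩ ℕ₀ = {9}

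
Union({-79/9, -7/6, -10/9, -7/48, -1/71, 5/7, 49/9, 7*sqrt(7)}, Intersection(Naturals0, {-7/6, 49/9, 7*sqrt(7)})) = {-79/9, -7/6, -10/9, -7/48, -1/71, 5/7, 49/9, 7*sqrt(7)}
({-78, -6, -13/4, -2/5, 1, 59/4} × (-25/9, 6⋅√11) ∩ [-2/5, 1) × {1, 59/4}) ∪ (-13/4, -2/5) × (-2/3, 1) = ({-2/5} × {1, 59/4}) ∪ ((-13/4, -2/5) × (-2/3, 1))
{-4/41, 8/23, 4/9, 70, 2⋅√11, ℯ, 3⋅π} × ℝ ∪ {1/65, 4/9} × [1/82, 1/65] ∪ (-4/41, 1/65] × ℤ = ((-4/41, 1/65] × ℤ) ∪ ({1/65, 4/9} × [1/82, 1/65]) ∪ ({-4/41, 8/23, 4/9, 70, 2⋅√11, ℯ, 3⋅π} × ℝ)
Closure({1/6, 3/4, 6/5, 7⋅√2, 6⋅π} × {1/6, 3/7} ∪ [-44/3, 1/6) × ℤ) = ([-44/3, 1/6] × ℤ) ∪ ({1/6, 3/4, 6/5, 7⋅√2, 6⋅π} × {1/6, 3/7})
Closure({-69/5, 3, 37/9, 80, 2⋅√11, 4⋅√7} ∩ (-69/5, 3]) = {3}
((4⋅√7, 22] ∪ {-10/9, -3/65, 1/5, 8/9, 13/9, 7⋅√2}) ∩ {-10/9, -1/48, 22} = {-10/9, 22}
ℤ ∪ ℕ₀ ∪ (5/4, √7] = ℤ ∪ (5/4, √7]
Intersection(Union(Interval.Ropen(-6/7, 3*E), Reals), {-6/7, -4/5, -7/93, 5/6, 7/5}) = {-6/7, -4/5, -7/93, 5/6, 7/5}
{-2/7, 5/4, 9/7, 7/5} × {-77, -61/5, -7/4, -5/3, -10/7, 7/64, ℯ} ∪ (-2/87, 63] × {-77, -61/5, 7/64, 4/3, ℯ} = ((-2/87, 63] × {-77, -61/5, 7/64, 4/3, ℯ}) ∪ ({-2/7, 5/4, 9/7, 7/5} × {-77, -61/5, -7/4, -5/3, -10/7, 7/64, ℯ})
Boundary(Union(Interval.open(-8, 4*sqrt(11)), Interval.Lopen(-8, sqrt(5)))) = {-8, 4*sqrt(11)}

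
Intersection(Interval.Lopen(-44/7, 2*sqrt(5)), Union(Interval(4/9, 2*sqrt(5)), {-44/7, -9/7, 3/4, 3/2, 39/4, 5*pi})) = Union({-9/7}, Interval(4/9, 2*sqrt(5)))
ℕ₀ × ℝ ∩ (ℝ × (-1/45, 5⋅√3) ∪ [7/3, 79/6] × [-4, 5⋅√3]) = (ℕ₀ × (-1/45, 5⋅√3)) ∪ ({3, 4, …, 13} × [-4, 5⋅√3])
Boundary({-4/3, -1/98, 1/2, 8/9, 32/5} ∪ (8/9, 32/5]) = {-4/3, -1/98, 1/2, 8/9, 32/5}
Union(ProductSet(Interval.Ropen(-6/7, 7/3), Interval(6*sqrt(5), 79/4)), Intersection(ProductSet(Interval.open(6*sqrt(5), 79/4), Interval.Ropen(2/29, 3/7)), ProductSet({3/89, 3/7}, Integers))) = ProductSet(Interval.Ropen(-6/7, 7/3), Interval(6*sqrt(5), 79/4))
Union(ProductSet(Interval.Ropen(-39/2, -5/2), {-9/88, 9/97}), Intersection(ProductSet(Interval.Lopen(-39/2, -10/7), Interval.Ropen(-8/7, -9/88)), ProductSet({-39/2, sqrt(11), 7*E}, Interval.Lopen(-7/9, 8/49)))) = ProductSet(Interval.Ropen(-39/2, -5/2), {-9/88, 9/97})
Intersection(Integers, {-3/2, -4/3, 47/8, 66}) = {66}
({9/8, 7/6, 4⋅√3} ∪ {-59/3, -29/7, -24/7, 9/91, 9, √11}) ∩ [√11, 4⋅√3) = {√11}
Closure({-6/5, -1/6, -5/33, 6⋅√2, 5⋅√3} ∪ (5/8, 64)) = {-6/5, -1/6, -5/33} ∪ [5/8, 64]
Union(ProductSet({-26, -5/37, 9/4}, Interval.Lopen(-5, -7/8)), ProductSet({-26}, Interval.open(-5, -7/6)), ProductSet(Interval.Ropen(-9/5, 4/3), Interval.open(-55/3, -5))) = Union(ProductSet({-26, -5/37, 9/4}, Interval.Lopen(-5, -7/8)), ProductSet(Interval.Ropen(-9/5, 4/3), Interval.open(-55/3, -5)))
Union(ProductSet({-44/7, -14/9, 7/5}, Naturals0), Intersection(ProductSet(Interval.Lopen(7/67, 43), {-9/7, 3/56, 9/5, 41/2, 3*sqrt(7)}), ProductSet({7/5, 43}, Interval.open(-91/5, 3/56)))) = Union(ProductSet({7/5, 43}, {-9/7}), ProductSet({-44/7, -14/9, 7/5}, Naturals0))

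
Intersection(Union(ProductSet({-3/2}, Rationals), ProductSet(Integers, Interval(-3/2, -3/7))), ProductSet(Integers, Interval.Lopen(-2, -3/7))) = ProductSet(Integers, Interval(-3/2, -3/7))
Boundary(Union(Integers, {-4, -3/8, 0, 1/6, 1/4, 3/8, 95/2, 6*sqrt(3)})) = Union({-3/8, 1/6, 1/4, 3/8, 95/2, 6*sqrt(3)}, Integers)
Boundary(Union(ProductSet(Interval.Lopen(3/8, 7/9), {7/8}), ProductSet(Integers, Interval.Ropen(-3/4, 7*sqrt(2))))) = Union(ProductSet(Integers, Interval(-3/4, 7*sqrt(2))), ProductSet(Interval(3/8, 7/9), {7/8}))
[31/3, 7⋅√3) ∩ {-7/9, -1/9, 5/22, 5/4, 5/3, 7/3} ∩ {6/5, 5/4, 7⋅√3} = ∅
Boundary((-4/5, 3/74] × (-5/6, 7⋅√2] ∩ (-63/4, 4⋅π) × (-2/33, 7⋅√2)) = ({-4/5, 3/74} × [-2/33, 7⋅√2]) ∪ ([-4/5, 3/74] × {-2/33, 7⋅√2})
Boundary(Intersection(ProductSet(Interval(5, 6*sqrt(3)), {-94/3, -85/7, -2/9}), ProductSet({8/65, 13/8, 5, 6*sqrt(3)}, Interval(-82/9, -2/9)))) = ProductSet({5, 6*sqrt(3)}, {-2/9})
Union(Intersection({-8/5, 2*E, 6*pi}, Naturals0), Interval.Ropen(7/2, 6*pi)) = Interval.Ropen(7/2, 6*pi)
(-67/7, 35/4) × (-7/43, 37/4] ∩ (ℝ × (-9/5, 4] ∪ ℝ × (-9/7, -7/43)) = (-67/7, 35/4) × (-7/43, 4]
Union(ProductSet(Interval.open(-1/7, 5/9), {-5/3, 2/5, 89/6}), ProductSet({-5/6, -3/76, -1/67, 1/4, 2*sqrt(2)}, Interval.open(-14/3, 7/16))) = Union(ProductSet({-5/6, -3/76, -1/67, 1/4, 2*sqrt(2)}, Interval.open(-14/3, 7/16)), ProductSet(Interval.open(-1/7, 5/9), {-5/3, 2/5, 89/6}))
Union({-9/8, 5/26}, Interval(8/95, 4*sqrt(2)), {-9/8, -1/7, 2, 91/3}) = Union({-9/8, -1/7, 91/3}, Interval(8/95, 4*sqrt(2)))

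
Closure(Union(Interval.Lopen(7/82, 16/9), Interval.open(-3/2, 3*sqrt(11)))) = Interval(-3/2, 3*sqrt(11))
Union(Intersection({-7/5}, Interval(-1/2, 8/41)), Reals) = Reals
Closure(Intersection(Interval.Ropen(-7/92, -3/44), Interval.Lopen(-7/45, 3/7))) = Interval(-7/92, -3/44)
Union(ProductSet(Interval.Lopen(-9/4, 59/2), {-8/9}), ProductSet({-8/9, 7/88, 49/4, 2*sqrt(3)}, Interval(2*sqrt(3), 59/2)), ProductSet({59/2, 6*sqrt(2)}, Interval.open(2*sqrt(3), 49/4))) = Union(ProductSet({59/2, 6*sqrt(2)}, Interval.open(2*sqrt(3), 49/4)), ProductSet({-8/9, 7/88, 49/4, 2*sqrt(3)}, Interval(2*sqrt(3), 59/2)), ProductSet(Interval.Lopen(-9/4, 59/2), {-8/9}))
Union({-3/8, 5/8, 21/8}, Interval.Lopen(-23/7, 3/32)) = Union({5/8, 21/8}, Interval.Lopen(-23/7, 3/32))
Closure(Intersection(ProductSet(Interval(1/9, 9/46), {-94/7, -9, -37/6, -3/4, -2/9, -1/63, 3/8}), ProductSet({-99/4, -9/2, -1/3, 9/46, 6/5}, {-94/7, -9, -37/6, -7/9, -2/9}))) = ProductSet({9/46}, {-94/7, -9, -37/6, -2/9})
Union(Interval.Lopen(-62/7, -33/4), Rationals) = Union(Interval(-62/7, -33/4), Rationals)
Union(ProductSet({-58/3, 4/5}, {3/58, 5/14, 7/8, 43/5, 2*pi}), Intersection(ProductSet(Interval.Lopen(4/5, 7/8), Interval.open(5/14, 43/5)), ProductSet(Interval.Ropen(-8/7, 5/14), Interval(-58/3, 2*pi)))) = ProductSet({-58/3, 4/5}, {3/58, 5/14, 7/8, 43/5, 2*pi})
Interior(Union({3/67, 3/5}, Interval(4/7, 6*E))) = Interval.open(4/7, 6*E)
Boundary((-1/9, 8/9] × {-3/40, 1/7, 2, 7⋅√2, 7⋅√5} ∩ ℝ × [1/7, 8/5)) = [-1/9, 8/9] × {1/7}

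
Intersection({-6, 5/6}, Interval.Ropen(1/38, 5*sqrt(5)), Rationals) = {5/6}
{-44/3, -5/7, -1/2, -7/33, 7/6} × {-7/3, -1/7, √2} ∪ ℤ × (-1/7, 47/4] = (ℤ × (-1/7, 47/4]) ∪ ({-44/3, -5/7, -1/2, -7/33, 7/6} × {-7/3, -1/7, √2})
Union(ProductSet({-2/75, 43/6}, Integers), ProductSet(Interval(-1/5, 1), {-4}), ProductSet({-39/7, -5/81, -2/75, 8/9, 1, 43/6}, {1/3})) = Union(ProductSet({-2/75, 43/6}, Integers), ProductSet({-39/7, -5/81, -2/75, 8/9, 1, 43/6}, {1/3}), ProductSet(Interval(-1/5, 1), {-4}))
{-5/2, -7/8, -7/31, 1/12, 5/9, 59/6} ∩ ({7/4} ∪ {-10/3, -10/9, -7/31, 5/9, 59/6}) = {-7/31, 5/9, 59/6}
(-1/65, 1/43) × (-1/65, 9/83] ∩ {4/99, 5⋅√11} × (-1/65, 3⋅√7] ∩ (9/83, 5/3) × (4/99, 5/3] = ∅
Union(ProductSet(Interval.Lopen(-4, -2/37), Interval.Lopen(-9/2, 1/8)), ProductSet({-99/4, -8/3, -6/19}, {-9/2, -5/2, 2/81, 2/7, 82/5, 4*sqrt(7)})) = Union(ProductSet({-99/4, -8/3, -6/19}, {-9/2, -5/2, 2/81, 2/7, 82/5, 4*sqrt(7)}), ProductSet(Interval.Lopen(-4, -2/37), Interval.Lopen(-9/2, 1/8)))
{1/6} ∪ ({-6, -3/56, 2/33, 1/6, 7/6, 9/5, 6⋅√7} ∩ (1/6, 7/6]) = {1/6, 7/6}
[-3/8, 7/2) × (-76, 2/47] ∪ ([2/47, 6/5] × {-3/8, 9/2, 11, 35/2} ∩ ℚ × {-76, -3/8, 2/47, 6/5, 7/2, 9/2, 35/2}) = ([-3/8, 7/2) × (-76, 2/47]) ∪ ((ℚ ∩ [2/47, 6/5]) × {-3/8, 9/2, 35/2})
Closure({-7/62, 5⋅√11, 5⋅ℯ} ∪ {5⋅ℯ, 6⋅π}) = {-7/62, 5⋅√11, 5⋅ℯ, 6⋅π}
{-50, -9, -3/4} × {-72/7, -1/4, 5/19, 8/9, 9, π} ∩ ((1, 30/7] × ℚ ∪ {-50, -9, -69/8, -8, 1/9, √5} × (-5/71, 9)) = {-50, -9} × {5/19, 8/9, π}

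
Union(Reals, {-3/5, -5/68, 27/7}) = Reals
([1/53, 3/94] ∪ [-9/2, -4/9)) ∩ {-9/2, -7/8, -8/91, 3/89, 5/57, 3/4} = {-9/2, -7/8}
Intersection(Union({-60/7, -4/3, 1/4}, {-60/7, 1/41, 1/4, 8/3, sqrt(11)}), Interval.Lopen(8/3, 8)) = {sqrt(11)}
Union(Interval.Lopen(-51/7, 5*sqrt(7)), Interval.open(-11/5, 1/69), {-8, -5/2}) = Union({-8}, Interval.Lopen(-51/7, 5*sqrt(7)))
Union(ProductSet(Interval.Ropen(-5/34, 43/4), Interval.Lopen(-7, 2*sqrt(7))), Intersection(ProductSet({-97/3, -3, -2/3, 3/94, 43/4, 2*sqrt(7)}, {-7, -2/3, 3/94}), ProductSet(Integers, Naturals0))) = ProductSet(Interval.Ropen(-5/34, 43/4), Interval.Lopen(-7, 2*sqrt(7)))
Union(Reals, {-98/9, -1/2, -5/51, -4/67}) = Reals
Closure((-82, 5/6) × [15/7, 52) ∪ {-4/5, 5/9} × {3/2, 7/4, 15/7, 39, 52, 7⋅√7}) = ({-82, 5/6} × [15/7, 52]) ∪ ([-82, 5/6] × {15/7, 52}) ∪ ((-82, 5/6) × [15/7, 52)) ∪ ({-4/5, 5/9} × {3/2, 7/4, 15/7, 39, 52, 7⋅√7})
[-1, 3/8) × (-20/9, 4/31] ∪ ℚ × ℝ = (ℚ × ℝ) ∪ ([-1, 3/8) × (-20/9, 4/31])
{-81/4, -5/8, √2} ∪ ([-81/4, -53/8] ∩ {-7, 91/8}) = {-81/4, -7, -5/8, √2}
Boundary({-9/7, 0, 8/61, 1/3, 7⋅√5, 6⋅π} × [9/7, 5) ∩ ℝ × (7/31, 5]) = {-9/7, 0, 8/61, 1/3, 7⋅√5, 6⋅π} × [9/7, 5]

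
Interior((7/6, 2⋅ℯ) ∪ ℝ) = (-∞, ∞)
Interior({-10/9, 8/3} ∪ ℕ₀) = ∅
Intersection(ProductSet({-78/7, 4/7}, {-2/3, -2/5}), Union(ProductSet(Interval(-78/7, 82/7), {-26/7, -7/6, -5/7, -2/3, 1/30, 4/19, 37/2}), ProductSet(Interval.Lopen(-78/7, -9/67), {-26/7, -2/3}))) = ProductSet({-78/7, 4/7}, {-2/3})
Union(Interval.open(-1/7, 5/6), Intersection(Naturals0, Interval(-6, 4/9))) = Union(Interval.open(-1/7, 5/6), Range(0, 1, 1))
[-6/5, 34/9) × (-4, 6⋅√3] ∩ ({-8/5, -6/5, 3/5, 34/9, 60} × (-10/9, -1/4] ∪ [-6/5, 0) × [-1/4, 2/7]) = ({-6/5, 3/5} × (-10/9, -1/4]) ∪ ([-6/5, 0) × [-1/4, 2/7])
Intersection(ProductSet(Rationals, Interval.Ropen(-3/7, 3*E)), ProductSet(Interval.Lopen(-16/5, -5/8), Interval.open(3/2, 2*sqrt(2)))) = ProductSet(Intersection(Interval.Lopen(-16/5, -5/8), Rationals), Interval.open(3/2, 2*sqrt(2)))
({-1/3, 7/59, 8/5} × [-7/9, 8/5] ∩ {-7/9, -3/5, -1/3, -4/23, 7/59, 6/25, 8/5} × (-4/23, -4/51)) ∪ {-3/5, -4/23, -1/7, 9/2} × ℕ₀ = ({-3/5, -4/23, -1/7, 9/2} × ℕ₀) ∪ ({-1/3, 7/59, 8/5} × (-4/23, -4/51))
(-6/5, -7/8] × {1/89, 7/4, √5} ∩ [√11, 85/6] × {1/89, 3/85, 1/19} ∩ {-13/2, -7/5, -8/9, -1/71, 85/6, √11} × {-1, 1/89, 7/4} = ∅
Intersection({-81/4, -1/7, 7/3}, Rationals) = {-81/4, -1/7, 7/3}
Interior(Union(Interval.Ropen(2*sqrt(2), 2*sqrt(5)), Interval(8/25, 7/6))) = Union(Interval.open(8/25, 7/6), Interval.open(2*sqrt(2), 2*sqrt(5)))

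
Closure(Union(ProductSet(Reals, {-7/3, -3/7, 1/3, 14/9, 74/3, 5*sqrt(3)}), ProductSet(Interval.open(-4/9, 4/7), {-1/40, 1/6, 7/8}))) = Union(ProductSet(Interval(-4/9, 4/7), {-1/40, 1/6, 7/8}), ProductSet(Reals, {-7/3, -3/7, 1/3, 14/9, 74/3, 5*sqrt(3)}))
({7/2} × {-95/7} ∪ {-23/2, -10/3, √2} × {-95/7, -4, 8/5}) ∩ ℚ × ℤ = {-23/2, -10/3} × {-4}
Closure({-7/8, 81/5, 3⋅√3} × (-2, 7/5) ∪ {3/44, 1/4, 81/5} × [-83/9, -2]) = ({3/44, 1/4, 81/5} × [-83/9, -2]) ∪ ({-7/8, 81/5, 3⋅√3} × [-2, 7/5])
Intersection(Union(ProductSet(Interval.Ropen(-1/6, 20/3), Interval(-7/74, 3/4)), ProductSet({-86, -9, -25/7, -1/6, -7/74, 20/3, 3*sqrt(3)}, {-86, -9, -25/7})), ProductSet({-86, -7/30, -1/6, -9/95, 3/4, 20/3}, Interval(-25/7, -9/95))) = ProductSet({-86, -1/6, 20/3}, {-25/7})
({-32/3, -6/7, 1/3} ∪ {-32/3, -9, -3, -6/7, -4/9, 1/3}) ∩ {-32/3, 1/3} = {-32/3, 1/3}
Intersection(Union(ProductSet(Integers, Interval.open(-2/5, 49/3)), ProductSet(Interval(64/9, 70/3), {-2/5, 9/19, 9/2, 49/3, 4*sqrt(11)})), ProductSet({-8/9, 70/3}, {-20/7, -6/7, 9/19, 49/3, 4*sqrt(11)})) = ProductSet({70/3}, {9/19, 49/3, 4*sqrt(11)})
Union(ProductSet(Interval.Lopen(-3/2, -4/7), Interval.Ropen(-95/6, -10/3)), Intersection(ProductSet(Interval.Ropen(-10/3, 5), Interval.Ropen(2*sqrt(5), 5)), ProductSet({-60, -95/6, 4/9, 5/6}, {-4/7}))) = ProductSet(Interval.Lopen(-3/2, -4/7), Interval.Ropen(-95/6, -10/3))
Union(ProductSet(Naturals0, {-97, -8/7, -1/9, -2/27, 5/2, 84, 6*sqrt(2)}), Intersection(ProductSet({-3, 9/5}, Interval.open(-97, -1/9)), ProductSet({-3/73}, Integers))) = ProductSet(Naturals0, {-97, -8/7, -1/9, -2/27, 5/2, 84, 6*sqrt(2)})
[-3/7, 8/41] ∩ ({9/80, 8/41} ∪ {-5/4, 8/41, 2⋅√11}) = {9/80, 8/41}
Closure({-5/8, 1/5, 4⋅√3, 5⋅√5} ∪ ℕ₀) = {-5/8, 1/5, 4⋅√3, 5⋅√5} ∪ ℕ₀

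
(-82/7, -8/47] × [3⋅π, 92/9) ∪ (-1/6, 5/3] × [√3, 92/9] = ((-82/7, -8/47] × [3⋅π, 92/9)) ∪ ((-1/6, 5/3] × [√3, 92/9])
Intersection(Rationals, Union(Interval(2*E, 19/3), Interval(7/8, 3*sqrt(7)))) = Intersection(Interval(7/8, 3*sqrt(7)), Rationals)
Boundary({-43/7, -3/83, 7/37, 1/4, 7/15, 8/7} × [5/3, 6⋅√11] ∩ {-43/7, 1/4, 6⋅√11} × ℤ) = {-43/7, 1/4} × {2, 3, …, 19}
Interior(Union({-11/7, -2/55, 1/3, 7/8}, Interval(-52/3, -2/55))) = Interval.open(-52/3, -2/55)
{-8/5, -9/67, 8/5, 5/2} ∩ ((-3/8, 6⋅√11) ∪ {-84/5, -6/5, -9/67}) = {-9/67, 8/5, 5/2}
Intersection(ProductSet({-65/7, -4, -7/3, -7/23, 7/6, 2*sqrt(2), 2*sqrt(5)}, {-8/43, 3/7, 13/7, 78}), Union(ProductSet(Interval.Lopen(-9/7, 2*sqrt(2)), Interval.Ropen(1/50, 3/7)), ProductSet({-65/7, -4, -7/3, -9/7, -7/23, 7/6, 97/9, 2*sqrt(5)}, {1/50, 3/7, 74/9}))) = ProductSet({-65/7, -4, -7/3, -7/23, 7/6, 2*sqrt(5)}, {3/7})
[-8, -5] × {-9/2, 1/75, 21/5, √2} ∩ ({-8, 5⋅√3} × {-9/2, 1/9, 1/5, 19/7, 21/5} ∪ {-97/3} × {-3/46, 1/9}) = {-8} × {-9/2, 21/5}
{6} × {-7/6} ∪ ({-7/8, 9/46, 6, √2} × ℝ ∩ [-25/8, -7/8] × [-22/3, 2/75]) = ({6} × {-7/6}) ∪ ({-7/8} × [-22/3, 2/75])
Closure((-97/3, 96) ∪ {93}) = [-97/3, 96]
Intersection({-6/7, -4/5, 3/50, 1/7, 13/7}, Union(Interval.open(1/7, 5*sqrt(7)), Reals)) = {-6/7, -4/5, 3/50, 1/7, 13/7}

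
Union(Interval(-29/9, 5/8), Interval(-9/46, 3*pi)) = Interval(-29/9, 3*pi)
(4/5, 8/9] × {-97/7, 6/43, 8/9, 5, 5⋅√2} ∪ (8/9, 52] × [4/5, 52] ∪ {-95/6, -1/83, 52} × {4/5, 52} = ({-95/6, -1/83, 52} × {4/5, 52}) ∪ ((8/9, 52] × [4/5, 52]) ∪ ((4/5, 8/9] × {-97/7, 6/43, 8/9, 5, 5⋅√2})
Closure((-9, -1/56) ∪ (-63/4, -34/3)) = [-63/4, -34/3] ∪ [-9, -1/56]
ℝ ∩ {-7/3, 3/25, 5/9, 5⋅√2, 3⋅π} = {-7/3, 3/25, 5/9, 5⋅√2, 3⋅π}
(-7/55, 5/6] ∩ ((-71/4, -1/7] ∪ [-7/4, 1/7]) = (-7/55, 1/7]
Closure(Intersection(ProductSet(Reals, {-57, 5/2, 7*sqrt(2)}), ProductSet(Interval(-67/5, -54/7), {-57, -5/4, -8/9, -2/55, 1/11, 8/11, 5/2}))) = ProductSet(Interval(-67/5, -54/7), {-57, 5/2})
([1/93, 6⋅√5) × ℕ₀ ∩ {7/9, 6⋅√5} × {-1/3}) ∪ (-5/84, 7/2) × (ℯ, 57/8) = (-5/84, 7/2) × (ℯ, 57/8)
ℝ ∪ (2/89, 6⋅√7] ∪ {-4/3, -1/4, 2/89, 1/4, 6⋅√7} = (-∞, ∞)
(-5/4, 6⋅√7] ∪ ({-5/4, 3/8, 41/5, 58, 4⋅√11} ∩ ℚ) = [-5/4, 6⋅√7] ∪ {58}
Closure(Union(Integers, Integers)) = Integers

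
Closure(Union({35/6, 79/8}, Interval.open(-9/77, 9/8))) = Union({35/6, 79/8}, Interval(-9/77, 9/8))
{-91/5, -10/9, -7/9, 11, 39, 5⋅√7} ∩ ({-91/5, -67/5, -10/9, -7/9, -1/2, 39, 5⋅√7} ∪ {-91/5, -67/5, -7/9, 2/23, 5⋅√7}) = {-91/5, -10/9, -7/9, 39, 5⋅√7}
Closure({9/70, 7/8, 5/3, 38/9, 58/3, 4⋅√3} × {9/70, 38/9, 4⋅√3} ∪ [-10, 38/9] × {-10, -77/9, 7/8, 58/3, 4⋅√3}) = ([-10, 38/9] × {-10, -77/9, 7/8, 58/3, 4⋅√3}) ∪ ({9/70, 7/8, 5/3, 38/9, 58/3, 4⋅√3} × {9/70, 38/9, 4⋅√3})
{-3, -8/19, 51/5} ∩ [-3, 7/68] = {-3, -8/19}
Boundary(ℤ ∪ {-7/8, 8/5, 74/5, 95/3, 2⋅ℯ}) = ℤ ∪ {-7/8, 8/5, 74/5, 95/3, 2⋅ℯ}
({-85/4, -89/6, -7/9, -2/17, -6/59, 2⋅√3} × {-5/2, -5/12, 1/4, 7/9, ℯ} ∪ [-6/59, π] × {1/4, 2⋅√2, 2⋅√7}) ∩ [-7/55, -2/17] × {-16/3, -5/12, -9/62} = {-2/17} × {-5/12}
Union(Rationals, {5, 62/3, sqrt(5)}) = Union({sqrt(5)}, Rationals)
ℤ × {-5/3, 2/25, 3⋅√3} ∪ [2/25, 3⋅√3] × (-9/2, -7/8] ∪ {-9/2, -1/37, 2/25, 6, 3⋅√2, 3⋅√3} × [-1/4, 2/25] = (ℤ × {-5/3, 2/25, 3⋅√3}) ∪ ([2/25, 3⋅√3] × (-9/2, -7/8]) ∪ ({-9/2, -1/37, 2/25, 6, 3⋅√2, 3⋅√3} × [-1/4, 2/25])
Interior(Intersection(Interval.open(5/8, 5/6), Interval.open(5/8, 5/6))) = Interval.open(5/8, 5/6)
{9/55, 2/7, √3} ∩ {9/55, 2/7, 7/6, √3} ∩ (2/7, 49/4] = {√3}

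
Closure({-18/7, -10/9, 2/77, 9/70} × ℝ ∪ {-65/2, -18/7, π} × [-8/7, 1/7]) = ({-18/7, -10/9, 2/77, 9/70} × ℝ) ∪ ({-65/2, -18/7, π} × [-8/7, 1/7])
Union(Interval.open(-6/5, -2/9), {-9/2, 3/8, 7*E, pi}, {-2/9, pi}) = Union({-9/2, 3/8, 7*E, pi}, Interval.Lopen(-6/5, -2/9))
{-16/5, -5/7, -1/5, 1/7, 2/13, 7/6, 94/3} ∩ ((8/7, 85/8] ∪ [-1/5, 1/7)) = {-1/5, 7/6}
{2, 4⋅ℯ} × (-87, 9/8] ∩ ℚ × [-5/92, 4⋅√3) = {2} × [-5/92, 9/8]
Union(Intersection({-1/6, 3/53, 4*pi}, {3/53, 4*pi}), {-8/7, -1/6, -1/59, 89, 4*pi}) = {-8/7, -1/6, -1/59, 3/53, 89, 4*pi}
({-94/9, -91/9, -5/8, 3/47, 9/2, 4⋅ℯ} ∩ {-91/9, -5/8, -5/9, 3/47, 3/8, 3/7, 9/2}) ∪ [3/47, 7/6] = {-91/9, -5/8, 9/2} ∪ [3/47, 7/6]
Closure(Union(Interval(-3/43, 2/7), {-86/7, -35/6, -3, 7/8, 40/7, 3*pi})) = Union({-86/7, -35/6, -3, 7/8, 40/7, 3*pi}, Interval(-3/43, 2/7))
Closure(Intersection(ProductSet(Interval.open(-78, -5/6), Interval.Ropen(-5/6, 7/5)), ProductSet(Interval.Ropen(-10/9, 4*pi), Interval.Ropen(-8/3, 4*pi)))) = Union(ProductSet({-10/9, -5/6}, Interval(-5/6, 7/5)), ProductSet(Interval(-10/9, -5/6), {-5/6, 7/5}), ProductSet(Interval.Ropen(-10/9, -5/6), Interval.Ropen(-5/6, 7/5)))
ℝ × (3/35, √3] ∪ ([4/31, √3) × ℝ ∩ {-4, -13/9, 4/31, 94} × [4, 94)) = ({4/31} × [4, 94)) ∪ (ℝ × (3/35, √3])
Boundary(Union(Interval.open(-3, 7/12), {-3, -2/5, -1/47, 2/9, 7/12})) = {-3, 7/12}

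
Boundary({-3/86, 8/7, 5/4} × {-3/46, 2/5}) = {-3/86, 8/7, 5/4} × {-3/46, 2/5}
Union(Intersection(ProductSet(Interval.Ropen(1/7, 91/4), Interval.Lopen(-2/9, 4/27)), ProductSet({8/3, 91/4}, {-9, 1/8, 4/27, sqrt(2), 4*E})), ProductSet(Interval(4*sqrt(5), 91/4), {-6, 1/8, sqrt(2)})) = Union(ProductSet({8/3}, {1/8, 4/27}), ProductSet(Interval(4*sqrt(5), 91/4), {-6, 1/8, sqrt(2)}))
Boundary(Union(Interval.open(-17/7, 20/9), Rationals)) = Union(Interval(-oo, -17/7), Interval(20/9, oo))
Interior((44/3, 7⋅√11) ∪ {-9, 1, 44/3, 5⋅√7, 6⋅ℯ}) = (44/3, 7⋅√11)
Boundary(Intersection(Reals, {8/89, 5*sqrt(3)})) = {8/89, 5*sqrt(3)}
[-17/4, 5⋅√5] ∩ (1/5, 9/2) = (1/5, 9/2)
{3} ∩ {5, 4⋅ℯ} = ∅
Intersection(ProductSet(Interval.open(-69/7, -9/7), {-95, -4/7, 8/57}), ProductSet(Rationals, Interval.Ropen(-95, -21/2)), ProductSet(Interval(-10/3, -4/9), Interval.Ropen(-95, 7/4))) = ProductSet(Intersection(Interval.Ropen(-10/3, -9/7), Rationals), {-95})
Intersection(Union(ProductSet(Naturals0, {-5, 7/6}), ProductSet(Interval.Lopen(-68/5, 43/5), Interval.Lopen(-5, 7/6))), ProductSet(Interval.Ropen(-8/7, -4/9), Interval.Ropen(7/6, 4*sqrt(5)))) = ProductSet(Interval.Ropen(-8/7, -4/9), {7/6})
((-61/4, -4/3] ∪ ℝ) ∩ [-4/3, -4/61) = [-4/3, -4/61)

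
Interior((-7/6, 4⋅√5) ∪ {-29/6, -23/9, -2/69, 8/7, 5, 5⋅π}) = (-7/6, 4⋅√5)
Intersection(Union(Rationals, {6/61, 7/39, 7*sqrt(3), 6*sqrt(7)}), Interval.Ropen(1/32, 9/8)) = Intersection(Interval.Ropen(1/32, 9/8), Rationals)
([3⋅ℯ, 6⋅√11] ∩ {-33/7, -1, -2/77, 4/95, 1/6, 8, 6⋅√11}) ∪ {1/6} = {1/6, 6⋅√11}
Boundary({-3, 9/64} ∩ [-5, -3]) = {-3}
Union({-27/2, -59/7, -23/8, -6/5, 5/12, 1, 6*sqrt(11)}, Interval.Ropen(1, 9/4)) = Union({-27/2, -59/7, -23/8, -6/5, 5/12, 6*sqrt(11)}, Interval.Ropen(1, 9/4))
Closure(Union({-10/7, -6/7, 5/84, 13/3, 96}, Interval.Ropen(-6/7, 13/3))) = Union({-10/7, 96}, Interval(-6/7, 13/3))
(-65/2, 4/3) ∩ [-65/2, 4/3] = (-65/2, 4/3)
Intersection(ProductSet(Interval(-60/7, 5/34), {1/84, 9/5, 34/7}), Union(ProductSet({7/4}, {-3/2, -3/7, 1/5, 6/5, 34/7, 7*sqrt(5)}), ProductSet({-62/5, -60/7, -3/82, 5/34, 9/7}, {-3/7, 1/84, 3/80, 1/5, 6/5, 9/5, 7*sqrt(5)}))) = ProductSet({-60/7, -3/82, 5/34}, {1/84, 9/5})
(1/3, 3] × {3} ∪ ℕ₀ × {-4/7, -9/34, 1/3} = (ℕ₀ × {-4/7, -9/34, 1/3}) ∪ ((1/3, 3] × {3})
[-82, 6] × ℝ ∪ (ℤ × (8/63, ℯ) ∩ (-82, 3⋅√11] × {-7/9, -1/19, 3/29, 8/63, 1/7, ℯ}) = ([-82, 6] × ℝ) ∪ ({-81, -80, …, 9} × {1/7})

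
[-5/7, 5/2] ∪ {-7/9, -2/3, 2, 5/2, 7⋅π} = {-7/9, 7⋅π} ∪ [-5/7, 5/2]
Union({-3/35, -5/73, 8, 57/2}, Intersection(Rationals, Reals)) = Rationals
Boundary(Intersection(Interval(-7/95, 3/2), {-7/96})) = {-7/96}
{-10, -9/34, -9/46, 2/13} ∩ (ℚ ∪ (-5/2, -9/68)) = {-10, -9/34, -9/46, 2/13}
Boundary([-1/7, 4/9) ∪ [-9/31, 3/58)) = {-9/31, 4/9}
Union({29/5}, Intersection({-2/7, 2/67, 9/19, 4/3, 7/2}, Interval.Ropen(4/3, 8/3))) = {4/3, 29/5}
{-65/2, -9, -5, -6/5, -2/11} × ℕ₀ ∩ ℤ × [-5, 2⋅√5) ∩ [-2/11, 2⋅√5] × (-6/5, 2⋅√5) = ∅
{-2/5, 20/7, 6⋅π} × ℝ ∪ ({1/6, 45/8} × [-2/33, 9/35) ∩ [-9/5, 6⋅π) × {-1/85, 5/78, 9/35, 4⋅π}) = ({1/6, 45/8} × {-1/85, 5/78}) ∪ ({-2/5, 20/7, 6⋅π} × ℝ)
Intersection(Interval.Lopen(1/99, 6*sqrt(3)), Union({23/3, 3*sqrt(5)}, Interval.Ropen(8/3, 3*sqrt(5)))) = Union({23/3}, Interval(8/3, 3*sqrt(5)))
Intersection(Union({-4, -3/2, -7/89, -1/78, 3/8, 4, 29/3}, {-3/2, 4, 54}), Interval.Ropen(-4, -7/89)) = {-4, -3/2}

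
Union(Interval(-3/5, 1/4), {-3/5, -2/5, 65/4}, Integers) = Union({65/4}, Integers, Interval(-3/5, 1/4))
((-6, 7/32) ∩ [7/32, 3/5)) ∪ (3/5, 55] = (3/5, 55]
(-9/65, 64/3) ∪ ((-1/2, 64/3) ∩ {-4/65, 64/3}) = (-9/65, 64/3)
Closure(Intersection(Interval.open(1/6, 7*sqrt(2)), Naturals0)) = Range(1, 10, 1)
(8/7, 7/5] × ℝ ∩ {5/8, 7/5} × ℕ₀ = {7/5} × ℕ₀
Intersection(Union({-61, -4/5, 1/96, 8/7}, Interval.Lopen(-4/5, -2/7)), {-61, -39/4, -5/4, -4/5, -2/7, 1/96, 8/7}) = {-61, -4/5, -2/7, 1/96, 8/7}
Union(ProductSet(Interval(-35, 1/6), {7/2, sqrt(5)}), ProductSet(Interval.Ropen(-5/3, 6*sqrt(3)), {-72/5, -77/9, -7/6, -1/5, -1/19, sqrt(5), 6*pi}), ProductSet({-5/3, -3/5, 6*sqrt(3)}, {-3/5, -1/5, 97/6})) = Union(ProductSet({-5/3, -3/5, 6*sqrt(3)}, {-3/5, -1/5, 97/6}), ProductSet(Interval(-35, 1/6), {7/2, sqrt(5)}), ProductSet(Interval.Ropen(-5/3, 6*sqrt(3)), {-72/5, -77/9, -7/6, -1/5, -1/19, sqrt(5), 6*pi}))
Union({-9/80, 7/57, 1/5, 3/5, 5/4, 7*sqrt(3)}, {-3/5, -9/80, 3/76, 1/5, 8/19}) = {-3/5, -9/80, 3/76, 7/57, 1/5, 8/19, 3/5, 5/4, 7*sqrt(3)}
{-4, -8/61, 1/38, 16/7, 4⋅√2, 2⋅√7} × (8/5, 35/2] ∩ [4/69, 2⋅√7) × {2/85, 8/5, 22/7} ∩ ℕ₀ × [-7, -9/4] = ∅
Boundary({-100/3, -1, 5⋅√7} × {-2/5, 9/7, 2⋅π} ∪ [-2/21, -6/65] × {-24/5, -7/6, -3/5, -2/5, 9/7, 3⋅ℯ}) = ({-100/3, -1, 5⋅√7} × {-2/5, 9/7, 2⋅π}) ∪ ([-2/21, -6/65] × {-24/5, -7/6, -3/5, -2/5, 9/7, 3⋅ℯ})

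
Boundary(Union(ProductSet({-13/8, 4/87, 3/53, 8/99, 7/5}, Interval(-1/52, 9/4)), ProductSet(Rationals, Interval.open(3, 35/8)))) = Union(ProductSet({-13/8, 4/87, 3/53, 8/99, 7/5}, Interval(-1/52, 9/4)), ProductSet(Reals, Interval(3, 35/8)))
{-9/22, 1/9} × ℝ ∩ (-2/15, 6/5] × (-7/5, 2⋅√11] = {1/9} × (-7/5, 2⋅√11]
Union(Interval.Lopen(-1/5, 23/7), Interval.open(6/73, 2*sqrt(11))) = Interval.open(-1/5, 2*sqrt(11))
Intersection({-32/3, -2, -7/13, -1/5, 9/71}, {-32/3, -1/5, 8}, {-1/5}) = {-1/5}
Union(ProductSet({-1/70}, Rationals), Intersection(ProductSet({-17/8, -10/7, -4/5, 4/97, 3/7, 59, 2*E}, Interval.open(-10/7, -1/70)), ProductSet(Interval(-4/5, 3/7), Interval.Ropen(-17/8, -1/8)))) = Union(ProductSet({-1/70}, Rationals), ProductSet({-4/5, 4/97, 3/7}, Interval.open(-10/7, -1/8)))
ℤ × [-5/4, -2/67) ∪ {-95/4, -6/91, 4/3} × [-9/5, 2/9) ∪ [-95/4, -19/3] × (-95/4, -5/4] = (ℤ × [-5/4, -2/67)) ∪ ({-95/4, -6/91, 4/3} × [-9/5, 2/9)) ∪ ([-95/4, -19/3] × (-95/4, -5/4])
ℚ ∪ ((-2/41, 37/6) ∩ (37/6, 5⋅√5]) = ℚ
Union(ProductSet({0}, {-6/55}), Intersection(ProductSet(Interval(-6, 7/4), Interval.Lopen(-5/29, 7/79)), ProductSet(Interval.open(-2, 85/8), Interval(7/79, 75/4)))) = Union(ProductSet({0}, {-6/55}), ProductSet(Interval.Lopen(-2, 7/4), {7/79}))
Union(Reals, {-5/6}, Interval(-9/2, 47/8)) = Interval(-oo, oo)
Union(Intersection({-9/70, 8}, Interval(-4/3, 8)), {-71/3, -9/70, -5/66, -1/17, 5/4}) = {-71/3, -9/70, -5/66, -1/17, 5/4, 8}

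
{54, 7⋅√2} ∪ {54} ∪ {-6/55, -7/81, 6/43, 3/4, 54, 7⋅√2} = {-6/55, -7/81, 6/43, 3/4, 54, 7⋅√2}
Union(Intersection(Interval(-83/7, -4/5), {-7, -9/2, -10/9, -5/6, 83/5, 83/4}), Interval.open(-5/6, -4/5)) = Union({-7, -9/2, -10/9}, Interval.Ropen(-5/6, -4/5))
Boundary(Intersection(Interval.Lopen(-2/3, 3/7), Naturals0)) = Range(0, 1, 1)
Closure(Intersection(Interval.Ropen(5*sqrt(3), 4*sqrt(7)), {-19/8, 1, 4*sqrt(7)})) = EmptySet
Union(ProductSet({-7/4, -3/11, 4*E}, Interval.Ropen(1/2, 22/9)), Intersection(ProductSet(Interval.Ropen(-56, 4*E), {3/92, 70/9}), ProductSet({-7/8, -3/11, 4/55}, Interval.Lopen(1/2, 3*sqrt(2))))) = ProductSet({-7/4, -3/11, 4*E}, Interval.Ropen(1/2, 22/9))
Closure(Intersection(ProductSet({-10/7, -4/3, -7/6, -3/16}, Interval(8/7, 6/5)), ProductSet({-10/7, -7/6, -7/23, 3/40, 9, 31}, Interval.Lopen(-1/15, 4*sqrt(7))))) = ProductSet({-10/7, -7/6}, Interval(8/7, 6/5))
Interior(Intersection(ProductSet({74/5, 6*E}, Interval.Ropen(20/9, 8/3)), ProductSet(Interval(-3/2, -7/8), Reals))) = EmptySet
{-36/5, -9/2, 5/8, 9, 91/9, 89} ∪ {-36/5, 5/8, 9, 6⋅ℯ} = {-36/5, -9/2, 5/8, 9, 91/9, 89, 6⋅ℯ}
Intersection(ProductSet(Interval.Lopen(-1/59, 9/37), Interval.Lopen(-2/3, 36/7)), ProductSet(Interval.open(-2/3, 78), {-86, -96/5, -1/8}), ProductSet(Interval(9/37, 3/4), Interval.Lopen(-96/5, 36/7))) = ProductSet({9/37}, {-1/8})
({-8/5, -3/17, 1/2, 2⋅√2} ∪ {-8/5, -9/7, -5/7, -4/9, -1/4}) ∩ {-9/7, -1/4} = {-9/7, -1/4}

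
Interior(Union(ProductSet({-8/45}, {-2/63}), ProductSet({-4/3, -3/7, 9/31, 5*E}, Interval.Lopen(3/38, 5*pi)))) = EmptySet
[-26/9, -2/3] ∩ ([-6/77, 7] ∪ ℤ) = {-2, -1}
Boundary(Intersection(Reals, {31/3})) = {31/3}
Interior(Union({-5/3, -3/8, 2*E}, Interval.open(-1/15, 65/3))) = Interval.open(-1/15, 65/3)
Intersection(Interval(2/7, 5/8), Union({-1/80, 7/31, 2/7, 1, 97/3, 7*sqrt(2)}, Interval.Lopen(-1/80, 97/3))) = Interval(2/7, 5/8)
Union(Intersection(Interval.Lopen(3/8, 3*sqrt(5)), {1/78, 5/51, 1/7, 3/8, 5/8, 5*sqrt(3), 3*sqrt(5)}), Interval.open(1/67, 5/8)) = Union({3*sqrt(5)}, Interval.Lopen(1/67, 5/8))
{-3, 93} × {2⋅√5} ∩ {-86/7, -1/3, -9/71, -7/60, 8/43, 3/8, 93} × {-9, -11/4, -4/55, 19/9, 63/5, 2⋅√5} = {93} × {2⋅√5}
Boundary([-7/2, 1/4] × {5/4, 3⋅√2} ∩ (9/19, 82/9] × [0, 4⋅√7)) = ∅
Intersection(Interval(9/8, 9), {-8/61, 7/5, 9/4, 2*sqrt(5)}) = {7/5, 9/4, 2*sqrt(5)}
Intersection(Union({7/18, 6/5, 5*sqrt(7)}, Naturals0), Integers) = Naturals0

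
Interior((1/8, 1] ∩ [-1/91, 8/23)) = (1/8, 8/23)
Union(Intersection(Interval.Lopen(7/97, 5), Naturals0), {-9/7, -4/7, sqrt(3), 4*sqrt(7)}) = Union({-9/7, -4/7, sqrt(3), 4*sqrt(7)}, Range(1, 6, 1))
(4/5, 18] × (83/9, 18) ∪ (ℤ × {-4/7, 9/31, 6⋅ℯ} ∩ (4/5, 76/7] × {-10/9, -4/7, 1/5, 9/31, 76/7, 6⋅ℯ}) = ((4/5, 18] × (83/9, 18)) ∪ ({1, 2, …, 10} × {-4/7, 9/31, 6⋅ℯ})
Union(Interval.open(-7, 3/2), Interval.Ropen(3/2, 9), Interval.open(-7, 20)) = Interval.open(-7, 20)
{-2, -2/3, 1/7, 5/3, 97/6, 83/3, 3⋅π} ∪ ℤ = ℤ ∪ {-2/3, 1/7, 5/3, 97/6, 83/3, 3⋅π}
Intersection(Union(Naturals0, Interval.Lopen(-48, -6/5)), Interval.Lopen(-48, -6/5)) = Interval.Lopen(-48, -6/5)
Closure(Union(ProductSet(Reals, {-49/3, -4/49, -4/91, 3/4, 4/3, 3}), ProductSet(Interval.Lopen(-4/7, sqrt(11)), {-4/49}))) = ProductSet(Reals, {-49/3, -4/49, -4/91, 3/4, 4/3, 3})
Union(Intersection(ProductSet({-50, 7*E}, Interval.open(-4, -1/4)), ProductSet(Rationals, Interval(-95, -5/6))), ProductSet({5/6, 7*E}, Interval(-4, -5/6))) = Union(ProductSet({-50}, Interval.Lopen(-4, -5/6)), ProductSet({5/6, 7*E}, Interval(-4, -5/6)))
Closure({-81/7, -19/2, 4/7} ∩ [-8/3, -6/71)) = ∅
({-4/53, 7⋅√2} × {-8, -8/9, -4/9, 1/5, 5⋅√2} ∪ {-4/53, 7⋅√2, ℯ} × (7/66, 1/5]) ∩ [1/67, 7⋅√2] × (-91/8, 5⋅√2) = ({7⋅√2} × {-8, -8/9, -4/9, 1/5}) ∪ ({7⋅√2, ℯ} × (7/66, 1/5])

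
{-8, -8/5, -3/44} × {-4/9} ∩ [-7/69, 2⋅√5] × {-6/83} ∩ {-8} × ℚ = ∅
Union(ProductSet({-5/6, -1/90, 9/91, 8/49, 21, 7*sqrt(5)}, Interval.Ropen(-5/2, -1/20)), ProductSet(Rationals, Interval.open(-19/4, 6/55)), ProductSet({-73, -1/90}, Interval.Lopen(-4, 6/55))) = Union(ProductSet({-73, -1/90}, Interval.Lopen(-4, 6/55)), ProductSet({-5/6, -1/90, 9/91, 8/49, 21, 7*sqrt(5)}, Interval.Ropen(-5/2, -1/20)), ProductSet(Rationals, Interval.open(-19/4, 6/55)))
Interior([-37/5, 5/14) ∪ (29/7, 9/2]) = (-37/5, 5/14) ∪ (29/7, 9/2)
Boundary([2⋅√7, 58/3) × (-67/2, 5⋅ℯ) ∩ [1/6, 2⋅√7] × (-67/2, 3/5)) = {2⋅√7} × [-67/2, 3/5]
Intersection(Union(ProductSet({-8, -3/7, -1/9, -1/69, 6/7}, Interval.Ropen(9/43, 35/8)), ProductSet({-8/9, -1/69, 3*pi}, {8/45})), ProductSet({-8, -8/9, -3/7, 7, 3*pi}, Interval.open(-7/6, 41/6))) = Union(ProductSet({-8, -3/7}, Interval.Ropen(9/43, 35/8)), ProductSet({-8/9, 3*pi}, {8/45}))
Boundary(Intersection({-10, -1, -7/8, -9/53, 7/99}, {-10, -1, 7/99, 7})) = {-10, -1, 7/99}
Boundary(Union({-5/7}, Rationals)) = Reals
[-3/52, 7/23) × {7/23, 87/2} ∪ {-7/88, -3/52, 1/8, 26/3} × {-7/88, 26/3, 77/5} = ([-3/52, 7/23) × {7/23, 87/2}) ∪ ({-7/88, -3/52, 1/8, 26/3} × {-7/88, 26/3, 77/5})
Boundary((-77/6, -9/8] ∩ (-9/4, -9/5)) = {-9/4, -9/5}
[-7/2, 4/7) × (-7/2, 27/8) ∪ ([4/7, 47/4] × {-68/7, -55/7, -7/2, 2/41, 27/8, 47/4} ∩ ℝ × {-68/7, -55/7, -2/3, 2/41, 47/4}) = ([-7/2, 4/7) × (-7/2, 27/8)) ∪ ([4/7, 47/4] × {-68/7, -55/7, 2/41, 47/4})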